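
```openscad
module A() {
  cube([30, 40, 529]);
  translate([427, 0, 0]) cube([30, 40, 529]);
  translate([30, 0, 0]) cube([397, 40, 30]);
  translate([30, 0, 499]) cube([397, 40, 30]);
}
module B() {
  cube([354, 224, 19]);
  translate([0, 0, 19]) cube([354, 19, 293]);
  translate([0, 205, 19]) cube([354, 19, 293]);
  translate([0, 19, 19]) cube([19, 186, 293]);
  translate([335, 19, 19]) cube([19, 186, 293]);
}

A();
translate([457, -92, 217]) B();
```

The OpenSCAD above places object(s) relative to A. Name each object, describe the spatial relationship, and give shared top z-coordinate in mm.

Both tops at z = 529 mm.

A is a picture frame. B is an open box. The open box is beside the picture frame with their tops flush at z = 529. The shared top z-coordinate is 529 mm.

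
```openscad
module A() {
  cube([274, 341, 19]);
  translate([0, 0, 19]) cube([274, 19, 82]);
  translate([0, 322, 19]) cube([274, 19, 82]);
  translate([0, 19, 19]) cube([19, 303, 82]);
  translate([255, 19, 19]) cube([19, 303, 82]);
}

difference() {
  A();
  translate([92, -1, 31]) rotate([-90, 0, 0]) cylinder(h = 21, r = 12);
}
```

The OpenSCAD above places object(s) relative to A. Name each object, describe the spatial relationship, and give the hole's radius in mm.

A is an open box. The open box has a circular hole through its front wall. The hole's radius is 12 mm.

The subtracted cylinder has r = 12 mm.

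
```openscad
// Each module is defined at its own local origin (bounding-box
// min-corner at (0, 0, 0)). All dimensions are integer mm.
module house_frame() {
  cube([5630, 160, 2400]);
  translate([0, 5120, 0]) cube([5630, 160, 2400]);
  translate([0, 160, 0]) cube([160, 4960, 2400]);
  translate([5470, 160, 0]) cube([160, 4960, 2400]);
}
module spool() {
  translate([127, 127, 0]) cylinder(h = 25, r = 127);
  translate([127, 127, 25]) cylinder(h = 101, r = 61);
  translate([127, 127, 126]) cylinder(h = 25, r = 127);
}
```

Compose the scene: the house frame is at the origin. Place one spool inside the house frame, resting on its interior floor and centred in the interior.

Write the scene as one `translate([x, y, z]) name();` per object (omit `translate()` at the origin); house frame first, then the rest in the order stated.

house_frame();
translate([2688, 2513, 0]) spool();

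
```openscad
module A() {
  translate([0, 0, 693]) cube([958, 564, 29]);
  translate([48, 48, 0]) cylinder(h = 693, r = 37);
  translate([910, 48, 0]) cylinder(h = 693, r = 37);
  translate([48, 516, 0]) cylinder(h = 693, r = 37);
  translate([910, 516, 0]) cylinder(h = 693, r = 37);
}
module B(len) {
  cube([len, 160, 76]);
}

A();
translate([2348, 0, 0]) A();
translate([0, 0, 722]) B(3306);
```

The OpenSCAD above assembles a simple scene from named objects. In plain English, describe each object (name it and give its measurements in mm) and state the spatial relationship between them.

A is a table: top 958 mm (x) × 564 mm (y), 29 mm thick, upper face at z = 722 mm, on four round legs of 74 mm diameter, each leg's bounding box inset 11 mm from the nearest pair of top edges, running from z = 0 to the bottom of the top.

B is a rectangular beam 3306 mm long (x), 160 mm deep (y), 76 mm thick (z).

The beam spans the tops of two tables placed 1390 mm apart, resting at z = 722 mm.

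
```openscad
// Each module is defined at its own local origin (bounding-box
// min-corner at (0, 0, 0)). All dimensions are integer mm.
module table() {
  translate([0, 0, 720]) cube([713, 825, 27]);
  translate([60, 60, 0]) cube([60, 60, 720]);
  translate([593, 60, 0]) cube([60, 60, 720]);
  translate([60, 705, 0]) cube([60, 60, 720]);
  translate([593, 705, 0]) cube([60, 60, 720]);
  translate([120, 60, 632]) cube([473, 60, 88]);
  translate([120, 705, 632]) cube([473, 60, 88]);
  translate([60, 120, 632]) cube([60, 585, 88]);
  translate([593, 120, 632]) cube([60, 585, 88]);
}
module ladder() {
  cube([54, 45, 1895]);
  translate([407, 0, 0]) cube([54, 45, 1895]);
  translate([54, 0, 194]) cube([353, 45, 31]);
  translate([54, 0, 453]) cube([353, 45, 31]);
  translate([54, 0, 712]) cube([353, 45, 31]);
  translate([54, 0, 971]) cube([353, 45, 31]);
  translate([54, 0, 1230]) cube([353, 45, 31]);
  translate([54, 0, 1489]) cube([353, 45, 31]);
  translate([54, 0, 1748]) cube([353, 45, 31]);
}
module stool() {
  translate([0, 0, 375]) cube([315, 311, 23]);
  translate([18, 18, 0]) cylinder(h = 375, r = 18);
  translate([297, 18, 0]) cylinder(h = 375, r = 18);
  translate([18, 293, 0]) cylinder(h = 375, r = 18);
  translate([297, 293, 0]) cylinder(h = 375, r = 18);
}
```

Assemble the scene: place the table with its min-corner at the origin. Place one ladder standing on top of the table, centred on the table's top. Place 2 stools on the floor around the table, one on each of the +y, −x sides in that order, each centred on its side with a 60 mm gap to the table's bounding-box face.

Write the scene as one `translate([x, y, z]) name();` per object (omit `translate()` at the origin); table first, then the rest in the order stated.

table();
translate([126, 390, 747]) ladder();
translate([199, 885, 0]) stool();
translate([-375, 257, 0]) stool();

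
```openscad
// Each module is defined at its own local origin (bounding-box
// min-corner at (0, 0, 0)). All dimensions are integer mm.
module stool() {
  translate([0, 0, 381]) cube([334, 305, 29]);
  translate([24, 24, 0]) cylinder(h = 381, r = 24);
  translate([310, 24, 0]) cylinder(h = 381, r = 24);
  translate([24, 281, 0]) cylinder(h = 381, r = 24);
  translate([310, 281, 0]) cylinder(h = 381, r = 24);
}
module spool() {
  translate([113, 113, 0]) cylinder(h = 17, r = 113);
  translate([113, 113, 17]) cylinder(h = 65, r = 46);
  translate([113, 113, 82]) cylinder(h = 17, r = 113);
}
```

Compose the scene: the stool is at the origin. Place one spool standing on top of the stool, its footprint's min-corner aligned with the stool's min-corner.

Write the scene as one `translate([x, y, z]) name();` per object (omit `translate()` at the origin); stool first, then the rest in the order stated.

stool();
translate([0, 0, 410]) spool();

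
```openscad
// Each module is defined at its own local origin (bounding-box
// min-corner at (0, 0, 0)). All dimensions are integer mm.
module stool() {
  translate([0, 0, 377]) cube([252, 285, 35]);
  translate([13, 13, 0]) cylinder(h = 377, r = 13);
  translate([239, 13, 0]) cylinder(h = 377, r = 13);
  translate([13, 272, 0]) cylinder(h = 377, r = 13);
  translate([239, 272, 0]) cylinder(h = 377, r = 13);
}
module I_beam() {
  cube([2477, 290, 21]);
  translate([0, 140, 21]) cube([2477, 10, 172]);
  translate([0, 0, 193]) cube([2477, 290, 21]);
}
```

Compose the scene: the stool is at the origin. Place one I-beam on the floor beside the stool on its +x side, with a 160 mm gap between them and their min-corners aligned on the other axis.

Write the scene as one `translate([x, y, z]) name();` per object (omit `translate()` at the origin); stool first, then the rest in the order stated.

stool();
translate([412, 0, 0]) I_beam();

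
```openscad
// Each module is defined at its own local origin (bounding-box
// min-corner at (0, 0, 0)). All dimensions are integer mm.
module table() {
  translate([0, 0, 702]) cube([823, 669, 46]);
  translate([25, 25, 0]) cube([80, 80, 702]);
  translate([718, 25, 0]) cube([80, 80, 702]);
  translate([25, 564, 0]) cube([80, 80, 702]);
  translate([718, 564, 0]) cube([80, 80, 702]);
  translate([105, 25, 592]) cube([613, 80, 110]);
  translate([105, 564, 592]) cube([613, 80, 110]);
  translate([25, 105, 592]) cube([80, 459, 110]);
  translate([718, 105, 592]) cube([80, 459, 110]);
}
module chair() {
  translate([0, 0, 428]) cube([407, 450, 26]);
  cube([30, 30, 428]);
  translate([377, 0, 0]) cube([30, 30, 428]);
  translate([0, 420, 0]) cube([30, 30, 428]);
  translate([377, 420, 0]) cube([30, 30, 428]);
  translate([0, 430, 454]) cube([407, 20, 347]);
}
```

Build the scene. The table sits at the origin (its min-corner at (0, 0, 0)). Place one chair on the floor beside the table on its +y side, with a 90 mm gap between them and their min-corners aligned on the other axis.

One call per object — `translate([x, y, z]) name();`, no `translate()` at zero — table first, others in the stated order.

table();
translate([0, 759, 0]) chair();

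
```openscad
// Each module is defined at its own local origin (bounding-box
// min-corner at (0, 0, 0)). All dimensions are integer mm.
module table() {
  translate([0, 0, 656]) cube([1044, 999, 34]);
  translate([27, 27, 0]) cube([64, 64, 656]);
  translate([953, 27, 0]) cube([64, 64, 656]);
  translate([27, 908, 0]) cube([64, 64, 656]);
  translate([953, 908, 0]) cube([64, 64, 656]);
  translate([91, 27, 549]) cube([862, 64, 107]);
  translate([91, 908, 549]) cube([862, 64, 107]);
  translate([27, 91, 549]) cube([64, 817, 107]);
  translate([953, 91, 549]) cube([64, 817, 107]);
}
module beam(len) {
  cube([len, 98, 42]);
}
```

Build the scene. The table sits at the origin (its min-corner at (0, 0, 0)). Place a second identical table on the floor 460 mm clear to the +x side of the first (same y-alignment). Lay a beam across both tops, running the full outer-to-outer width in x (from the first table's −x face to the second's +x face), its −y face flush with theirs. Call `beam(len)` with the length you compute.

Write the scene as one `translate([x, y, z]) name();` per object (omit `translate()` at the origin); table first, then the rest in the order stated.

table();
translate([1504, 0, 0]) table();
translate([0, 0, 690]) beam(2548);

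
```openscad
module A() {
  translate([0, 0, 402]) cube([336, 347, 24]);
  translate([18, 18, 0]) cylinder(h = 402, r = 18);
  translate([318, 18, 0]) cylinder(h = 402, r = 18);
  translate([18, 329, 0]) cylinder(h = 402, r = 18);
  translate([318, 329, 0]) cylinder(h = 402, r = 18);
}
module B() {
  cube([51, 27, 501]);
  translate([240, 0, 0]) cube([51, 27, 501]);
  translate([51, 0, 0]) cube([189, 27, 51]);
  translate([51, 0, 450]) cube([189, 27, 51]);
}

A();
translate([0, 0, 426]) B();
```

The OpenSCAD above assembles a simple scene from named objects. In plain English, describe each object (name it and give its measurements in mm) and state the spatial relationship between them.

A is a four-legged stool. The seat is a 336×347×24 mm slab whose top surface is at z = 426 mm; four round legs, each 36 mm in diameter, run from the floor (z = 0) to the underside of the seat, each leg's axis is inset half a diameter from the nearest pair of seat edges (so the leg's bounding box is flush with the corner).

B is a rectangular picture frame lying in the x–z plane (depth along y). The opening is 189 mm wide (x) by 399 mm tall (z), surrounded by a border 51 mm wide on all four sides. The frame is 27 mm deep and is made of two full-height vertical stiles with two horizontal rails fitted between them.

The picture frame is on top of the stool.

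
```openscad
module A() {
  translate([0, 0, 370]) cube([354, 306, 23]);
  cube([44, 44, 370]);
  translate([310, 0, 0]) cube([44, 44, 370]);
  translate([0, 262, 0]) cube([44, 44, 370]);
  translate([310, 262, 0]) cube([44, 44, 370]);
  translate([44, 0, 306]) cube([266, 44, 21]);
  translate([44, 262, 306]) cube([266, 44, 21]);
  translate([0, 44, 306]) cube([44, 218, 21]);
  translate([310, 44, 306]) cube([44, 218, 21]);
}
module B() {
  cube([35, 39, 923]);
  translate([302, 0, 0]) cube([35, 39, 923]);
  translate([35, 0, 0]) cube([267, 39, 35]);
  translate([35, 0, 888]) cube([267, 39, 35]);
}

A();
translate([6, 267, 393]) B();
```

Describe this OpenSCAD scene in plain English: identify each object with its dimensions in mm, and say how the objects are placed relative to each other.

A is a simple wooden stool: a rectangular seat 354 mm (x) by 306 mm (y), 23 mm thick, top face at z = 393 mm, on four square legs, each 44×44 mm in cross-section. The legs rest on z = 0, each flush with a corner of the seat. Four stretchers, 44 mm wide and 21 mm tall, connect adjacent legs with their undersides at z = 306 mm, each running between the inner faces of the legs it joins and aligned with the legs' outer faces on the other axis.

B is a picture frame with a 267×853 mm rectangular opening (x by z) and a uniform 35 mm border on every side. Frame depth is 39 mm along y. It is built from two vertical stiles running the full outside height and two horizontal rails spanning the gap between the stiles.

The picture frame is on top of the stool.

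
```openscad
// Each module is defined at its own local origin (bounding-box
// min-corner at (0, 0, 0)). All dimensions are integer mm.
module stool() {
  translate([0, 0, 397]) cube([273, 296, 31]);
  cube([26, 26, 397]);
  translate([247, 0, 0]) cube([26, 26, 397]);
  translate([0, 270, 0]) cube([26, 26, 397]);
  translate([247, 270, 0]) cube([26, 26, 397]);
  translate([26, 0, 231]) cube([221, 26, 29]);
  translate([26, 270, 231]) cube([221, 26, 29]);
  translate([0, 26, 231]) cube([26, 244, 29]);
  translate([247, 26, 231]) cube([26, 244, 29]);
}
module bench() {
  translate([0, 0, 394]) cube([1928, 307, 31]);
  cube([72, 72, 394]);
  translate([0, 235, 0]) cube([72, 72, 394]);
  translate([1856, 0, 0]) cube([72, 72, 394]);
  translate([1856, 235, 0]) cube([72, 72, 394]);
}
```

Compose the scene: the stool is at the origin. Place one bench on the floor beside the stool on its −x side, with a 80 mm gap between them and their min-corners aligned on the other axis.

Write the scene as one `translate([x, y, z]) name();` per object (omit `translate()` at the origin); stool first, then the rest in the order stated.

stool();
translate([-2008, 0, 0]) bench();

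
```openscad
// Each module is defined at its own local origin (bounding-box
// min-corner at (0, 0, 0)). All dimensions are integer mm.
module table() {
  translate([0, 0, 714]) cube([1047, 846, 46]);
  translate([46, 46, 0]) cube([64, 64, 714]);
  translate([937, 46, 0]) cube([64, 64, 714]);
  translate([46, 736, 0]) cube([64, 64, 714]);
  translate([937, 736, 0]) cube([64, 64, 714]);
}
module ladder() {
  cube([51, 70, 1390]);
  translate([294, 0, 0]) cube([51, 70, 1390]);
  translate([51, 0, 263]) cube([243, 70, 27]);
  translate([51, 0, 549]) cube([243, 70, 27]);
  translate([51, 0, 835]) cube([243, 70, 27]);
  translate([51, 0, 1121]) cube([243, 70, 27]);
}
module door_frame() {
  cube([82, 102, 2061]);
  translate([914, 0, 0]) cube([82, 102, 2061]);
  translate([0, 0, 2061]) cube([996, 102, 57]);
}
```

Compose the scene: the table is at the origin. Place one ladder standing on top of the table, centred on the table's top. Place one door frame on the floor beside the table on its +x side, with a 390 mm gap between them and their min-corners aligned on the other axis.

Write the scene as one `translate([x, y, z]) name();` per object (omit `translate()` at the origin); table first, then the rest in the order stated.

table();
translate([351, 388, 760]) ladder();
translate([1437, 0, 0]) door_frame();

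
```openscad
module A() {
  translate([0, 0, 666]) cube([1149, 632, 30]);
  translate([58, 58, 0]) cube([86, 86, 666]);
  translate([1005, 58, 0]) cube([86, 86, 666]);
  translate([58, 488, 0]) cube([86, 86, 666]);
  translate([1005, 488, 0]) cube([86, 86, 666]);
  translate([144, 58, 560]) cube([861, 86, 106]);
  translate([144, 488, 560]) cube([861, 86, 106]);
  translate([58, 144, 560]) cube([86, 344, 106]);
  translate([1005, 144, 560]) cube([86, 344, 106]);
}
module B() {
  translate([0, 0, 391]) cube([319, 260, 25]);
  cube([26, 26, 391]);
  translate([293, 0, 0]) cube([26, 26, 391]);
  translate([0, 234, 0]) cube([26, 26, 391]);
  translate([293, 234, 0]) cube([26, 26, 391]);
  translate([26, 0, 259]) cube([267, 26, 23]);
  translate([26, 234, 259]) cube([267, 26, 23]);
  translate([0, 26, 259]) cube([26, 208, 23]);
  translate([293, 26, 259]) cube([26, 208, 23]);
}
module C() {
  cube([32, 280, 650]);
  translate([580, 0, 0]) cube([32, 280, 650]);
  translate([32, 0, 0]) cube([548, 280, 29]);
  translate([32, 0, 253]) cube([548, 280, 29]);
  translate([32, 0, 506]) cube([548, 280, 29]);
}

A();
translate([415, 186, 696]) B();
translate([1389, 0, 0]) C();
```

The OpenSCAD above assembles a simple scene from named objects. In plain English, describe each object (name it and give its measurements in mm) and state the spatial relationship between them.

A is a table with a 1149×632 mm rectangular top, 30 mm thick, top surface at z = 696 mm, supported by four 86×86 mm square legs, each inset 58 mm from the nearest pair of top edges, running from the floor. Four apron rails, 86 mm thick and 106 mm tall, run between adjacent legs with their top edges flush with the underside of the top and their outer faces flush with the legs' outer faces.

B is a simple wooden stool: a rectangular seat 319 mm (x) by 260 mm (y), 25 mm thick, top face at z = 416 mm, on four square legs, each 26×26 mm in cross-section. The legs rest on z = 0, each flush with a corner of the seat. Four stretchers, 26 mm wide and 23 mm tall, connect adjacent legs with their undersides at z = 259 mm, each running between the inner faces of the legs it joins and aligned with the legs' outer faces on the other axis.

C is a bookshelf 612 mm wide overall, 280 mm deep and 650 mm tall. The two sides are 32 mm thick vertical panels. 3 horizontal shelves of 29 mm thickness span between the inner faces of the sides; the lowest shelf sits on the floor and shelves are stacked with a clear vertical gap of 224 mm between each pair.

The stool is on top of the table, centred. The bookshelf is on the floor beside the table on its +x side.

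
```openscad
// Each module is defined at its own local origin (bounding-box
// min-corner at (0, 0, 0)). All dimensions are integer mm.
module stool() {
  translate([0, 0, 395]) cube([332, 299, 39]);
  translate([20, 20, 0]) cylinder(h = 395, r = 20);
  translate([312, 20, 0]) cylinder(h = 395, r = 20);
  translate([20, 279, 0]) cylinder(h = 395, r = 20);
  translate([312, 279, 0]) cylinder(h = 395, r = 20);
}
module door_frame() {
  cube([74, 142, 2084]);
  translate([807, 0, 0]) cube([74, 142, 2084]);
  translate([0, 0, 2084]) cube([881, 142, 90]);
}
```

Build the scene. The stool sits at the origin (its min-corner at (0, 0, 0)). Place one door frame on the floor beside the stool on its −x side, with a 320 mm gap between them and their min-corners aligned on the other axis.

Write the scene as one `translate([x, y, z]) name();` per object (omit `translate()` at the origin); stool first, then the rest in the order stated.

stool();
translate([-1201, 0, 0]) door_frame();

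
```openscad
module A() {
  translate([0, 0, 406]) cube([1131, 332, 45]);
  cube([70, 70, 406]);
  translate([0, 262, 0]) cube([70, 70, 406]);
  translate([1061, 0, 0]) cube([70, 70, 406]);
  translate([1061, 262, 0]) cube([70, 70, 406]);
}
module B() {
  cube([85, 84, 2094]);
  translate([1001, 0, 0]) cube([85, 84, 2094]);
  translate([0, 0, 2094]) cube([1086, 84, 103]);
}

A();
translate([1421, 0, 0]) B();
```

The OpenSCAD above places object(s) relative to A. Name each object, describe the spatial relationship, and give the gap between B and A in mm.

A is a bench. B is a door frame. The door frame is on the floor beside the bench on its +x side. The gap between the door frame and the bench is 290 mm.

The door frame's nearest face is 290 mm from the bench's +x face.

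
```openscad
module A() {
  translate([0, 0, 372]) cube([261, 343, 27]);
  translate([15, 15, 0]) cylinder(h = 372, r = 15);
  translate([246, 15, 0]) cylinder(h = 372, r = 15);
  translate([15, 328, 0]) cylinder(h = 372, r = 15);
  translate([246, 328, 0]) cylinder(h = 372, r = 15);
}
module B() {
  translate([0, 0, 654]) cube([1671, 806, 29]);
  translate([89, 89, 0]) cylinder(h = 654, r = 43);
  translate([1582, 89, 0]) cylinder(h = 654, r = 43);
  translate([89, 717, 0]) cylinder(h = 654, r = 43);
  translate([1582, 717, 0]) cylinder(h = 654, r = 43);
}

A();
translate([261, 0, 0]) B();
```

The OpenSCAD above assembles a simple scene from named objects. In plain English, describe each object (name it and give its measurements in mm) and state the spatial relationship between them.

A is a four-legged stool. The seat is 261×343 mm, 27 mm thick, top at z = 399 mm. It stands on four round legs, each 30 mm in diameter, from z = 0 to the seat underside, each leg's axis is inset half a diameter from the nearest pair of seat edges (so the leg's bounding box is flush with the corner).

B is a table with a 1671×806 mm rectangular top, 29 mm thick, top surface at z = 683 mm, supported by four round legs of 86 mm diameter, each leg's bounding box inset 46 mm from the nearest pair of top edges, running from the floor.

The table is against the stool's +x side, with their −y faces flush.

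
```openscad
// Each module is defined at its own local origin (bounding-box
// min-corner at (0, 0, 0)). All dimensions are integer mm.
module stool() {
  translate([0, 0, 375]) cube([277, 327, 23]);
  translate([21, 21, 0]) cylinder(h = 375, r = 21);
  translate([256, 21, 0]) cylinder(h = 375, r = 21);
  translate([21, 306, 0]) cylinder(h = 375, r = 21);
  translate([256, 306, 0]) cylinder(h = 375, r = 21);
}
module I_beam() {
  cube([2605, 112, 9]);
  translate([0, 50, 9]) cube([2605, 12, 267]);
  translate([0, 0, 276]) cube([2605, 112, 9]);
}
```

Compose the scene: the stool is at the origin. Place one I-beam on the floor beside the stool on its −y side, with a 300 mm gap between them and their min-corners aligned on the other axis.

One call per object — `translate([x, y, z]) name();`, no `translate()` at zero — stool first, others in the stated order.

stool();
translate([0, -412, 0]) I_beam();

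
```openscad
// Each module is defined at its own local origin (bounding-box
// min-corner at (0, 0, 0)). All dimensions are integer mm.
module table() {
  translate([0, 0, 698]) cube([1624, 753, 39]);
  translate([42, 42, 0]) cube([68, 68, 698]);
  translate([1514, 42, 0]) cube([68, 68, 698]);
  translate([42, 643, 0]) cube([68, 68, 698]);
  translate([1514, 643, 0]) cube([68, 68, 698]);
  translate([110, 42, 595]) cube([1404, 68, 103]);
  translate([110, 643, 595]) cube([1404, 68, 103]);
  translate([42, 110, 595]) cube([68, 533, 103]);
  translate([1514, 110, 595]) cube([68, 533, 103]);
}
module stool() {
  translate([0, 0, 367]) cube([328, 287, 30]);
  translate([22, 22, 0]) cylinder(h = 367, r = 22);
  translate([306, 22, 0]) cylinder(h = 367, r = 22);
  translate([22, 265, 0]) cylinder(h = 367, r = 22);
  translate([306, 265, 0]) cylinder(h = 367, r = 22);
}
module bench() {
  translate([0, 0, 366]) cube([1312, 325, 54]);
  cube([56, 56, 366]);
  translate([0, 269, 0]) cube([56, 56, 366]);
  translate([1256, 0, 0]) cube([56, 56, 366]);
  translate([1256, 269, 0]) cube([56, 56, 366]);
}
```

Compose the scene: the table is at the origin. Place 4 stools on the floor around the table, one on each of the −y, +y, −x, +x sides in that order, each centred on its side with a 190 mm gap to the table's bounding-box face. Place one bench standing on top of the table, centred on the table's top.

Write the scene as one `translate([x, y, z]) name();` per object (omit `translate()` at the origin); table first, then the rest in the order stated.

table();
translate([648, -477, 0]) stool();
translate([648, 943, 0]) stool();
translate([-518, 233, 0]) stool();
translate([1814, 233, 0]) stool();
translate([156, 214, 737]) bench();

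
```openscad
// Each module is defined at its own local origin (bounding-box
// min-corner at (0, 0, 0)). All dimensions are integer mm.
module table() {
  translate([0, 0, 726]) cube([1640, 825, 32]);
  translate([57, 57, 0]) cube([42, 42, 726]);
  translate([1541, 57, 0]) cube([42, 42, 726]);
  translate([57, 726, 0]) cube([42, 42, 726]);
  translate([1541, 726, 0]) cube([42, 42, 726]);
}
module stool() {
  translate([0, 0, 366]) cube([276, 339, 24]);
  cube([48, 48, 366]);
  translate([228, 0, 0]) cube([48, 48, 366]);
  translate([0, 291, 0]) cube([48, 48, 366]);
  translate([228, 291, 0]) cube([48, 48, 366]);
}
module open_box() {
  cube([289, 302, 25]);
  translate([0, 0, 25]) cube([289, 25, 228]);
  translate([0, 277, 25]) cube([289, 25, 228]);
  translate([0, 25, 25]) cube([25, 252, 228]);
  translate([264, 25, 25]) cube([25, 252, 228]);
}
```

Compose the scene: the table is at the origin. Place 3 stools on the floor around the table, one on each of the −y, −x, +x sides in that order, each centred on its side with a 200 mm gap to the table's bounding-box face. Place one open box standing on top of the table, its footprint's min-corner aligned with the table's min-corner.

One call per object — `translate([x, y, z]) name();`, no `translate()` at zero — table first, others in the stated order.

table();
translate([682, -539, 0]) stool();
translate([-476, 243, 0]) stool();
translate([1840, 243, 0]) stool();
translate([0, 0, 758]) open_box();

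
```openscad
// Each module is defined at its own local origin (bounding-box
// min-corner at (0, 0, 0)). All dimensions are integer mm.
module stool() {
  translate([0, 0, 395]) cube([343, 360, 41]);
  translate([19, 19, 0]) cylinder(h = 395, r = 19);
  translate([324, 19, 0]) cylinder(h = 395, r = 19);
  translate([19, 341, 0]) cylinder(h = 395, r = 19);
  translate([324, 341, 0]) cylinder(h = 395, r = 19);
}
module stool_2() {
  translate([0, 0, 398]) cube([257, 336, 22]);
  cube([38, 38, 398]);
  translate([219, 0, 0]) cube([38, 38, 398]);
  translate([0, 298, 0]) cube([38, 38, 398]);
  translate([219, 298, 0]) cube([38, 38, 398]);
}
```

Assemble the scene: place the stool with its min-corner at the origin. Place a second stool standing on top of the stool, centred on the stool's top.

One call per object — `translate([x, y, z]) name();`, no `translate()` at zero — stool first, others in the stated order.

stool();
translate([43, 12, 436]) stool_2();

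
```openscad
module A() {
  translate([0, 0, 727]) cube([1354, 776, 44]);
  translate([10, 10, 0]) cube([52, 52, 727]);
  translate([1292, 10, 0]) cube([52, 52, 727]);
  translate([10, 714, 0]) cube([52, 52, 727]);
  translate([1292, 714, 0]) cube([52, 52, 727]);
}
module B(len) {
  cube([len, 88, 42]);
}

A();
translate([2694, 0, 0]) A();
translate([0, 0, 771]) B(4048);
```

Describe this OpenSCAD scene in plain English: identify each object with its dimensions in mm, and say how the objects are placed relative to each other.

A is a table with a 1354×776 mm rectangular top, 44 mm thick, top surface at z = 771 mm, supported by four 52×52 mm square legs, each inset 10 mm from the nearest pair of top edges, running from the floor.

B is a rectangular beam 4048 mm long (x), 88 mm deep (y), 42 mm thick (z).

The beam spans the tops of two tables placed 1340 mm apart, resting at z = 771 mm.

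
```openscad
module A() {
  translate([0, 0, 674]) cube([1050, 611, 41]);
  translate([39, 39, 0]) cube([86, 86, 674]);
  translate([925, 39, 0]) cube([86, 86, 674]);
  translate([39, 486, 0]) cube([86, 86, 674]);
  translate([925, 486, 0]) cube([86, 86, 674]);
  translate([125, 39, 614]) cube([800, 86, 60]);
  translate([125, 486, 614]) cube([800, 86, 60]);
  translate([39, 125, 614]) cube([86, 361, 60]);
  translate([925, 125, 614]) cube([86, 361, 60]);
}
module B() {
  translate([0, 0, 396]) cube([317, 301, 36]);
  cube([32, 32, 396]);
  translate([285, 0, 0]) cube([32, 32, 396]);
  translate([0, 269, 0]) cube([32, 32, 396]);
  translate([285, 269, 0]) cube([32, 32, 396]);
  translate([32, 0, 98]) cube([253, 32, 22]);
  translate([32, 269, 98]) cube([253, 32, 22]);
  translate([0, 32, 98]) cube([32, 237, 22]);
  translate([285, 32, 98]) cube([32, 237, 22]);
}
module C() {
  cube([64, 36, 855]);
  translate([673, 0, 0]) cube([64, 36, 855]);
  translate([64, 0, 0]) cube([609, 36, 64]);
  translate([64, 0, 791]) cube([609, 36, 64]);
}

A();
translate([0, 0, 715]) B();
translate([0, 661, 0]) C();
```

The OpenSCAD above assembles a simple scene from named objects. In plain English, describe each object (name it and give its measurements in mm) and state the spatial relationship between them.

A is a table with a 1050×611 mm rectangular top, 41 mm thick, top surface at z = 715 mm, supported by four 86×86 mm square legs, each inset 39 mm from the nearest pair of top edges, running from the floor. Four apron rails, 86 mm thick and 60 mm tall, run between adjacent legs with their top edges flush with the underside of the top and their outer faces flush with the legs' outer faces.

B is a simple wooden stool: a rectangular seat 317 mm (x) by 301 mm (y), 36 mm thick, top face at z = 432 mm, on four square legs, each 32×32 mm in cross-section. The legs rest on z = 0, each flush with a corner of the seat. Four stretchers, 32 mm wide and 22 mm tall, connect adjacent legs with their undersides at z = 98 mm, each running between the inner faces of the legs it joins and aligned with the legs' outer faces on the other axis.

C is a picture frame with a 609×727 mm rectangular opening (x by z) and a uniform 64 mm border on every side. Frame depth is 36 mm along y. It is built from two vertical stiles running the full outside height and two horizontal rails spanning the gap between the stiles.

The stool is on top of the table. The picture frame is on the floor beside the table on its +y side.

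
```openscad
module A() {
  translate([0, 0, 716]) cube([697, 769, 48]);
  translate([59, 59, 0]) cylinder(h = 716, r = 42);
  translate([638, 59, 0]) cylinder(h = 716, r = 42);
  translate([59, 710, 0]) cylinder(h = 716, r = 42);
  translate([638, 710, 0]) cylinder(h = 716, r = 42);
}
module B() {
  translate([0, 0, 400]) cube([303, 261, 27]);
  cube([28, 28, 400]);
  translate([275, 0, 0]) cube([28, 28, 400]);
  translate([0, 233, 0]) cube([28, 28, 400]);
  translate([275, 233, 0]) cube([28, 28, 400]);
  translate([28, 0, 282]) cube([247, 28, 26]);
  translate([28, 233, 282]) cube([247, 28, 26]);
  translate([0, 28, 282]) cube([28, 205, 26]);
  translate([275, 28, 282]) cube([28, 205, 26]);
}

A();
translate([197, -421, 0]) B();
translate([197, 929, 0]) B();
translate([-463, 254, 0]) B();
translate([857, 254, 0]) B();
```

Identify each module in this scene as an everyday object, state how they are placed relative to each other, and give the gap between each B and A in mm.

A is a table. B is a stool. Four stools sit around the table at the −y, +y, −x, +x sides. The gap between each stool and the table is 160 mm.

Each stool's nearest face is 160 mm from the table's bounding box.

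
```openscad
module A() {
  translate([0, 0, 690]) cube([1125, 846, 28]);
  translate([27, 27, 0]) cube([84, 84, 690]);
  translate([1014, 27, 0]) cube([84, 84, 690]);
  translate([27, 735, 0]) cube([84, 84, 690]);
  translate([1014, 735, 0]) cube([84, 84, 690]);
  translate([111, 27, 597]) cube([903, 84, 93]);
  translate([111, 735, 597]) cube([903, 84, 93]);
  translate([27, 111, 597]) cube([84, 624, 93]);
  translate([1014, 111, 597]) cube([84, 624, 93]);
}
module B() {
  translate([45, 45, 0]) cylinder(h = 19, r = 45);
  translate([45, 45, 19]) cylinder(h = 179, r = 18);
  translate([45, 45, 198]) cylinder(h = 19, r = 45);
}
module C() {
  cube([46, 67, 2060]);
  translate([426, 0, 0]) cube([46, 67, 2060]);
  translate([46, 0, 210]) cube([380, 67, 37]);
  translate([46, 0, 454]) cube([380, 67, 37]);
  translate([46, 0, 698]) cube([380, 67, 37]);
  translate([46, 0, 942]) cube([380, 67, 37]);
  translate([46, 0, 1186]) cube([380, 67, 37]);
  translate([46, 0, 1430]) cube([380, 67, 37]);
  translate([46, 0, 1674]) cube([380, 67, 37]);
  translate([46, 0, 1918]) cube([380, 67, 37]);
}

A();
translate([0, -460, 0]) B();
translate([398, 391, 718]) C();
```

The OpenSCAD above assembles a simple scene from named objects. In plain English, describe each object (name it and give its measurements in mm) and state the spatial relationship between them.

A is a rectangular dining table. The top is 1125×846×28 mm with its upper surface at z = 718 mm. It stands on four 84×84 mm square legs, each inset 27 mm from the nearest pair of top edges, running from the floor to the underside of the top. Four apron rails, 84 mm thick and 93 mm tall, run between adjacent legs with their top edges flush with the underside of the top and their outer faces flush with the legs' outer faces.

B is a spool: two coaxial disc flanges of radius 45 mm and thickness 19 mm, joined by a core cylinder of radius 18 mm and height 179 mm. The lower flange rests on z = 0 and the three cylinders share a vertical axis.

C is a straight ladder. Two 46×67 mm vertical rails, 2060 mm tall, stand 472 mm apart (outside-to-outside) with their front faces coplanar on the −y side. 8 rungs, each 67 mm deep and 37 mm tall, span between the inner faces of the rails, front faces flush with the rails. The lowest rung's underside is at z = 210 mm and rungs are spaced 244 mm apart (underside to underside).

The spool is on the floor beside the table on its −y side. The ladder is on top of the table.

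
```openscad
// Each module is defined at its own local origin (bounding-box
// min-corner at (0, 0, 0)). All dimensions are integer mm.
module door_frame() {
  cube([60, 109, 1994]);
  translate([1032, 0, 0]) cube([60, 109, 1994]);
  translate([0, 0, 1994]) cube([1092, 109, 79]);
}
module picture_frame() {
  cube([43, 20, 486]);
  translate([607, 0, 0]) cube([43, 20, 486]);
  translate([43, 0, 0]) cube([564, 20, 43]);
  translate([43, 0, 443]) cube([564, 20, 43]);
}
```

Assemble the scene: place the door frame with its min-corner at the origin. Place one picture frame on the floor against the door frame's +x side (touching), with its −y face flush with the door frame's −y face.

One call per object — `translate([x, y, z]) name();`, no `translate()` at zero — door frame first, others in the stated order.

door_frame();
translate([1092, 0, 0]) picture_frame();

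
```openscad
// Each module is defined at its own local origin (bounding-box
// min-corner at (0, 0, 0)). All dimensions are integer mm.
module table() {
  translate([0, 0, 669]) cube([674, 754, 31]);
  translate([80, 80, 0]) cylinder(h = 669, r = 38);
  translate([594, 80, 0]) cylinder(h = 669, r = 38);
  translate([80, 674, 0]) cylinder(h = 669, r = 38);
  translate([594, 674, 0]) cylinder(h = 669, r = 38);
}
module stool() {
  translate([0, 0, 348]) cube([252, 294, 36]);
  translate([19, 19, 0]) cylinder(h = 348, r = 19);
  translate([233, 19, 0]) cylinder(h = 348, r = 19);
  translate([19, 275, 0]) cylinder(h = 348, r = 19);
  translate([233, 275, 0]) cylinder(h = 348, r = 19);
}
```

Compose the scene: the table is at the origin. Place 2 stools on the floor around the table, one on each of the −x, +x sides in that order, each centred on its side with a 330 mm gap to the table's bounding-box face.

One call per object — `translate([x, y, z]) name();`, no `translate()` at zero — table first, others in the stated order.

table();
translate([-582, 230, 0]) stool();
translate([1004, 230, 0]) stool();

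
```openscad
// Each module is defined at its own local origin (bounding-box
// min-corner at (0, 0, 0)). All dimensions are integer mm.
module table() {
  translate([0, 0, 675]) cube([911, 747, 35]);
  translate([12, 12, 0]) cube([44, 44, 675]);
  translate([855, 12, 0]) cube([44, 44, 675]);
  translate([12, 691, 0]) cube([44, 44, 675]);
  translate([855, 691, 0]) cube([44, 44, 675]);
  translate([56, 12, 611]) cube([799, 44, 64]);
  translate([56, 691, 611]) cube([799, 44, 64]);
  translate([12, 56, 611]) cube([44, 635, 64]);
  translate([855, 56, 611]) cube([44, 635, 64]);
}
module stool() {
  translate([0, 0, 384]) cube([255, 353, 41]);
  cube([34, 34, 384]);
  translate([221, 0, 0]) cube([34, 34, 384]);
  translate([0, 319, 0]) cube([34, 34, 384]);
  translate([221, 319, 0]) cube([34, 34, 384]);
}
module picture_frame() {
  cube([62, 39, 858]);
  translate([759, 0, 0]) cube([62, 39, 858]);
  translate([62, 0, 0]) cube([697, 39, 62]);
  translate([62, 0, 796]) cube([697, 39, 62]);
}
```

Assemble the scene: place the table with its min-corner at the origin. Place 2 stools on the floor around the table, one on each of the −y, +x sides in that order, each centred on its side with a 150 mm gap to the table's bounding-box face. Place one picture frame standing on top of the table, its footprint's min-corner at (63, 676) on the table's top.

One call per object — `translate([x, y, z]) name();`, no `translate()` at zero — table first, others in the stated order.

table();
translate([328, -503, 0]) stool();
translate([1061, 197, 0]) stool();
translate([63, 676, 710]) picture_frame();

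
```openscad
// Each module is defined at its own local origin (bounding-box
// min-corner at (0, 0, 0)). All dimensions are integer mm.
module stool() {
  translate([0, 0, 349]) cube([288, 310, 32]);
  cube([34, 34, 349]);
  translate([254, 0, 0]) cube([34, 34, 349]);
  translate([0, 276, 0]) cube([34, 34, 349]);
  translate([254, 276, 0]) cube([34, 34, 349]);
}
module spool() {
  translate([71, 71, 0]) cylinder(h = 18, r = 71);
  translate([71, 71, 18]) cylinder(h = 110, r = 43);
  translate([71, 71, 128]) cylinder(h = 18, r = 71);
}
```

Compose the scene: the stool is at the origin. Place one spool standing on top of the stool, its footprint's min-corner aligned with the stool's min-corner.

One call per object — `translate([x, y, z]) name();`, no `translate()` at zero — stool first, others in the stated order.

stool();
translate([0, 0, 381]) spool();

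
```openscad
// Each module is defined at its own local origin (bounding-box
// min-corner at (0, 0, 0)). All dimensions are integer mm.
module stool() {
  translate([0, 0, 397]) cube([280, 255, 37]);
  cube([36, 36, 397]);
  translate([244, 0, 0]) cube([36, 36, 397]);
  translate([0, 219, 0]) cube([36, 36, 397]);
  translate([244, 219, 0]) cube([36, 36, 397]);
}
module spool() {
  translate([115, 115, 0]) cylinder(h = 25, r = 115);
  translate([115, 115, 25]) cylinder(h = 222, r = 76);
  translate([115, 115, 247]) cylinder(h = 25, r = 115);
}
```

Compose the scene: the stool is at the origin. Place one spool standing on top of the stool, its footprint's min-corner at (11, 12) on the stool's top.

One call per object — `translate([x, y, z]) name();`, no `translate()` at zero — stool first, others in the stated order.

stool();
translate([11, 12, 434]) spool();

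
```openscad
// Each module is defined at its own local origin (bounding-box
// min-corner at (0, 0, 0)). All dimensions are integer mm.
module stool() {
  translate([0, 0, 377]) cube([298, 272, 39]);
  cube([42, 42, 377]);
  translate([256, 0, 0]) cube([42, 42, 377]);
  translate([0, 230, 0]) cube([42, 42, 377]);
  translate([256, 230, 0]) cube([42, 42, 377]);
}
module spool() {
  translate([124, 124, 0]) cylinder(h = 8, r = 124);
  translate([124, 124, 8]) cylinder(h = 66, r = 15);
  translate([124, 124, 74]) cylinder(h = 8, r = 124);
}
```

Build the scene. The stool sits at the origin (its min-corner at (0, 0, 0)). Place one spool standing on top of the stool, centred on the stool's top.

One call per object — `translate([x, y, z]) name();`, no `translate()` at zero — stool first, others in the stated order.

stool();
translate([25, 12, 416]) spool();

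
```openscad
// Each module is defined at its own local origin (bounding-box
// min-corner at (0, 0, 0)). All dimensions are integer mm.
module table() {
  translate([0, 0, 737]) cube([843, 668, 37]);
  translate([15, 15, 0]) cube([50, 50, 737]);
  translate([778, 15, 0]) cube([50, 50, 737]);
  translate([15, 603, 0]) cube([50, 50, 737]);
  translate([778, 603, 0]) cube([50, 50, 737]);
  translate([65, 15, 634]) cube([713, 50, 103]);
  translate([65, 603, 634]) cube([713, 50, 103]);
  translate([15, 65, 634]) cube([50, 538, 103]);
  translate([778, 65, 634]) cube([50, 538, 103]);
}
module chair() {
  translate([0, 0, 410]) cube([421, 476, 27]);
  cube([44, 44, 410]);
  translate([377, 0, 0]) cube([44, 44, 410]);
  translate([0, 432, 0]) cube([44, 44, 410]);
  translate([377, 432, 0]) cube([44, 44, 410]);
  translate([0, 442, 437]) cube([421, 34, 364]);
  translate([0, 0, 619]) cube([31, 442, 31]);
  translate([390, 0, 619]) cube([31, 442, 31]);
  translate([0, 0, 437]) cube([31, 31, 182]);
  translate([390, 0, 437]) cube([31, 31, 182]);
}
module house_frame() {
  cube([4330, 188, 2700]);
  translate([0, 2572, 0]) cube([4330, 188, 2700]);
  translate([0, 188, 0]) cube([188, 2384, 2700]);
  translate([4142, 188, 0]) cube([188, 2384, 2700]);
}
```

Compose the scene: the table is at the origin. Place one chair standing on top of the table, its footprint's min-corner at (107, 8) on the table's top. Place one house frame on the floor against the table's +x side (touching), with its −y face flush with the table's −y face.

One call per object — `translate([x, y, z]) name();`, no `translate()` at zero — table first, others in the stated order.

table();
translate([107, 8, 774]) chair();
translate([843, 0, 0]) house_frame();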